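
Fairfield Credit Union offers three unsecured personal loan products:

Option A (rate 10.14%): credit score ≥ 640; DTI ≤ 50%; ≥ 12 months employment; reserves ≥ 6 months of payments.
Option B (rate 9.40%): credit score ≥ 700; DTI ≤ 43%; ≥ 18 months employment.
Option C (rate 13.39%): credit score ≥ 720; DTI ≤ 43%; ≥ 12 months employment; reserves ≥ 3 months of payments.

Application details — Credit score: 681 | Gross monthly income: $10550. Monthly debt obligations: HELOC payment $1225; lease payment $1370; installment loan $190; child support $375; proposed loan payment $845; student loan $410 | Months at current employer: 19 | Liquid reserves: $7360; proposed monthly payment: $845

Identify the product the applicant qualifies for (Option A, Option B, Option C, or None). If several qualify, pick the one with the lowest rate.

Option A

Total debts = (1,225 + 1,370 + 190 + 375 + 845 + 410) = 4,415; DTI = 4,415/10,550 = 41.8%.
Reserves = 7,360/845 = 8.7 months.
Option A: score 681 ≥ 640; DTI 41.8% ≤ 50%; employment 19 ≥ 12 mo; reserves 8.7 ≥ 6 mo → qualifies.
Option B: score 681 < 700; DTI 41.8% ≤ 43%; employment 19 ≥ 18 mo → does not qualify.
Option C: score 681 < 720; DTI 41.8% ≤ 43%; employment 19 ≥ 12 mo; reserves 8.7 ≥ 3 mo → does not qualify.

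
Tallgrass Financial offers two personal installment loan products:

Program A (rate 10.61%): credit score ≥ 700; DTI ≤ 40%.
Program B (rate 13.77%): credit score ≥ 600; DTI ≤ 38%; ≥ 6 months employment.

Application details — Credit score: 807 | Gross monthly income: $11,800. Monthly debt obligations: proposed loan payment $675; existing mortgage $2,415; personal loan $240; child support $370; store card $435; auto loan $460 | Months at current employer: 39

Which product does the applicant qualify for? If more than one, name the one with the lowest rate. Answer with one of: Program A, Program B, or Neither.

Total debts = (675 + 2,415 + 240 + 370 + 435 + 460) = 4,595; DTI = 4,595/11,800 = 38.9%.
Program A: score 807 ≥ 700; DTI 38.9% ≤ 40% → qualifies.
Program B: score 807 ≥ 600; DTI 38.9% > 38%; employment 39 ≥ 6 mo → does not qualify.

Program A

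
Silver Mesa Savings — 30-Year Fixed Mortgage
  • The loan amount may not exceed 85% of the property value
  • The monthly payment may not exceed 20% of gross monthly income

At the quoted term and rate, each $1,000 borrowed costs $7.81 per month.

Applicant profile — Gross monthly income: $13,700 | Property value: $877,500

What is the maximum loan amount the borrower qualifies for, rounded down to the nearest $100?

$350,800

Payment cap: 20% × $13,700 = $2,740/month.
At $7.81 per $1,000, that supports 2,740/7.81 × 1,000 ≈ $350,832 → $350,800.
LTV cap: 85% × $877,500 = $745,875 → $745,800.
Binding constraint: payment-to-income.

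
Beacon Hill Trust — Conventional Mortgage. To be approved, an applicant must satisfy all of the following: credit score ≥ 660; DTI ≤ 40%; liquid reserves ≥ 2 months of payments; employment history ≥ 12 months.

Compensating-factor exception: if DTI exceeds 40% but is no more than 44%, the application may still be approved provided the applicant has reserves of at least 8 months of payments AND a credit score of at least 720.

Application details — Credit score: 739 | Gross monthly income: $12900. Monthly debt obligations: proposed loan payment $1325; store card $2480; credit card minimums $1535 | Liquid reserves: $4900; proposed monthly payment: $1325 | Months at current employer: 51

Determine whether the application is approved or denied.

Credit score 739 ≥ 660 (meets base)
Total debts = (1,325 + 2,480 + 1,535) = 5,340. DTI: 5,340 ÷ 12,900 = 41.4%, over the 40% base limit.
Liquid reserves cover 4,900/1,325 = 3.7 months — ≥ 2 required
Employment 51 ≥ 12 months
DTI 41.4% is within the 40%–44% exception band; checking compensating factors.
Override check — reserves: 3.7 mo (short of 8); score: 739 (ok).
Override conditions not both satisfied; exception does not apply.

Denied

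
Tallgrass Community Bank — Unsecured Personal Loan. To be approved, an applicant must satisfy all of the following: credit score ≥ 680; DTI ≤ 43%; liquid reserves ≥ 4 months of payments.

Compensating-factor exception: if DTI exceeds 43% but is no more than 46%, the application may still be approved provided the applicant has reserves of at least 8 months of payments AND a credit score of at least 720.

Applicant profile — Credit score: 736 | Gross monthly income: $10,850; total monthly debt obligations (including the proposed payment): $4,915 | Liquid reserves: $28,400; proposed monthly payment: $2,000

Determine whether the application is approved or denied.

Credit score 736 ≥ 680 (meets base)
DTI: 4,915 ÷ 10,850 = 45.3%, over the 43% base limit.
Reserves: 28,400 ÷ 2,000 = 14.2 months (meets 4-month minimum)
DTI 45.3% is within the 43%–46% exception band; checking compensating factors.
Reserves 14.2 ≥ 8 months; credit score 736 ≥ 720.
Both override conditions satisfied; DTI exception granted.

Approved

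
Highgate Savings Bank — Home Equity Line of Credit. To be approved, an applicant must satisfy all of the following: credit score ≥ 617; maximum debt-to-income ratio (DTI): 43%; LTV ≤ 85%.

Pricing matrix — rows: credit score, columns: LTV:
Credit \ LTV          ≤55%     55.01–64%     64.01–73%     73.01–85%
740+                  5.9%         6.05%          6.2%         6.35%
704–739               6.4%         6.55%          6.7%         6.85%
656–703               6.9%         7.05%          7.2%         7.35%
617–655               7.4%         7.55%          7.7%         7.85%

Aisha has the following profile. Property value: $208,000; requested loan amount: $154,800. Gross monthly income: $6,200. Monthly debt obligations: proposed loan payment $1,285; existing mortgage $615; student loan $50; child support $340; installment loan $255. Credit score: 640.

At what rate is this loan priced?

Credit score 640 ≥ 617; Total monthly debts = (1,285 + 615 + 50 + 340 + 255) = 2,545. DTI: 2,545 ÷ 6,200 = 41%, within the 43% cap
Loan-to-value = 154,800/208,000 = 74.4% — pass (85% max)
Score 640 is in the 617–655 band; LTV 74.4% is in the 73.01–85% band → 7.85%.

7.85%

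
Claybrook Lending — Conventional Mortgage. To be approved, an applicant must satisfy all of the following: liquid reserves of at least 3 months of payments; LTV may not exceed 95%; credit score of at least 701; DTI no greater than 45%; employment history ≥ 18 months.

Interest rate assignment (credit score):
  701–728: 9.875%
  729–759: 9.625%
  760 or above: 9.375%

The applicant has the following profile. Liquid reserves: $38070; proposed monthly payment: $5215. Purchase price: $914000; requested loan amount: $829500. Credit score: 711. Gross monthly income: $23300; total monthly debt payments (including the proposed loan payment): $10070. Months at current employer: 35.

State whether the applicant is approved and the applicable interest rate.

Approved at 9.875%

Credit score 711 ≥ 701 (meets minimum)
DTI: 10,070 ÷ 23,300 = 43.2%, within the 45% cap
Loan-to-value = 829,500/914,000 = 90.8% — pass (95% max)
Employment 35 ≥ 18 months
Reserves = 38,070/5,215 = 7.3 months ≥ 3
All requirements met. Score 711 falls in the 701–728 tier → 9.875%.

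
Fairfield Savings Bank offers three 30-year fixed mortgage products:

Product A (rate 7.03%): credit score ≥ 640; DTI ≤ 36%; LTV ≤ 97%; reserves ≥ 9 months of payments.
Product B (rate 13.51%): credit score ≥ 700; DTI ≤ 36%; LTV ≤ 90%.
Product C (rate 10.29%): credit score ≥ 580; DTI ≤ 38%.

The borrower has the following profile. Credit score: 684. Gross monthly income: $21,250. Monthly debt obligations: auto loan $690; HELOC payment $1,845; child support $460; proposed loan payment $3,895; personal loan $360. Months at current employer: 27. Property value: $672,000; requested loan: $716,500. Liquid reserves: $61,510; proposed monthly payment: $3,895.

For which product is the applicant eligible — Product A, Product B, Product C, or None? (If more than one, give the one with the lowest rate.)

Total debts = (690 + 1,845 + 460 + 3,895 + 360) = 7,250; DTI = 7,250/21,250 = 34.1%.
LTV = 716,500/672,000 = 106.6%.
Reserves = 61,510/3,895 = 15.8 months.
Product A: score 684 ≥ 640; DTI 34.1% ≤ 36%; LTV 106.6% > 97%; reserves 15.8 ≥ 9 mo → does not qualify.
Product B: score 684 < 700; DTI 34.1% ≤ 36%; LTV 106.6% > 90% → does not qualify.
Product C: score 684 ≥ 580; DTI 34.1% ≤ 38% → qualifies.

Product C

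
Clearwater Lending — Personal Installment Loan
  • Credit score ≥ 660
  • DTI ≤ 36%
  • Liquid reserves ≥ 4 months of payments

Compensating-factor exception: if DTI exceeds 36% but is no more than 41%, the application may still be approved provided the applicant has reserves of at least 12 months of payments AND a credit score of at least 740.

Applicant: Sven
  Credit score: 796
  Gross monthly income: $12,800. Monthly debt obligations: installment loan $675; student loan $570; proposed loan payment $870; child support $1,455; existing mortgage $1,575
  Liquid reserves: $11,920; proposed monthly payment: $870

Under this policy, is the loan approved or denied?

Approved

Credit score 796 ≥ 660 (meets base)
Total debts = (675 + 570 + 870 + 1,455 + 1,575) = 5,145. DTI: 5,145 ÷ 12,800 = 40.2%, over the 36% base limit.
Reserves: 11,920 ÷ 870 = 13.7 months (meets 4-month minimum)
40.2% falls in the override range (36%–41%), so the compensating-factor test applies.
Override check — reserves: 13.7 mo (ok); score: 796 (ok).
Both compensating conditions met → exception applies.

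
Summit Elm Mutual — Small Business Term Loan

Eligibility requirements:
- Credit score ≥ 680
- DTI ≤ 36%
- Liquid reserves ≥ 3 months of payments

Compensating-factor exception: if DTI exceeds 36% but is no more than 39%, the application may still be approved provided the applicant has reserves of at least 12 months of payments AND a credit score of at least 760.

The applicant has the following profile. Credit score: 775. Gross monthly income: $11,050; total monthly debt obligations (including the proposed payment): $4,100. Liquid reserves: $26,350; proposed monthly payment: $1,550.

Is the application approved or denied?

Approved

Credit score 775 ≥ 680 (meets base)
DTI: 4,100 ÷ 11,050 = 37.1%, over the 36% base limit.
Liquid reserves cover 26,350/1,550 = 17.0 months — ≥ 3 required
DTI 37.1% is within the 36%–39% exception band; checking compensating factors.
Reserves 17.0 ≥ 12 months; credit score 775 ≥ 760.
Both compensating conditions met → exception applies.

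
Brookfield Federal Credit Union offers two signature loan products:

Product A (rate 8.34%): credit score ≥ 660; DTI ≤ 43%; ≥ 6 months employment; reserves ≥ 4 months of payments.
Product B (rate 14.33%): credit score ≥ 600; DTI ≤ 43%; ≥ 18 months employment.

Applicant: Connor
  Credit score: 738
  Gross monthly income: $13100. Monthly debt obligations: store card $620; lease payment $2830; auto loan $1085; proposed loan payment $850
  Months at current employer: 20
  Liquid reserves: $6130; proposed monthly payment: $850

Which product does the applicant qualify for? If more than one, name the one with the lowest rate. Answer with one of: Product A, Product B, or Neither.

Product A

Total debts = (620 + 2,830 + 1,085 + 850) = 5,385; DTI = 5,385/13,100 = 41.1%.
Reserves = 6,130/850 = 7.2 months.
Product A: score 738 ≥ 660; DTI 41.1% ≤ 43%; employment 20 ≥ 6 mo; reserves 7.2 ≥ 4 mo → qualifies.
Product B: score 738 ≥ 600; DTI 41.1% ≤ 43%; employment 20 ≥ 18 mo → qualifies.
Qualifying: Product A, Product B. Lowest rate is 8.34% → Product A.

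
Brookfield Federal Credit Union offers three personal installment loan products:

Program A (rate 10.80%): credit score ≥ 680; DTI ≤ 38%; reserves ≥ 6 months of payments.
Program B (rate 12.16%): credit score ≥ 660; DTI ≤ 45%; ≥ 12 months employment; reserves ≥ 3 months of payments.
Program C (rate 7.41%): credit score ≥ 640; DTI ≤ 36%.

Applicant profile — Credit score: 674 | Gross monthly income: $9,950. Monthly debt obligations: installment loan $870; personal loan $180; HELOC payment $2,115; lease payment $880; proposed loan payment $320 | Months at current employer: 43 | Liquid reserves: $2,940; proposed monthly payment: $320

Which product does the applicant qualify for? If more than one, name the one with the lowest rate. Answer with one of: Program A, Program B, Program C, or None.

Program B

Total debts = (870 + 180 + 2,115 + 880 + 320) = 4,365; DTI = 4,365/9,950 = 43.9%.
Reserves = 2,940/320 = 9.2 months.
Program A: score 674 < 680; DTI 43.9% > 38%; reserves 9.2 ≥ 6 mo → does not qualify.
Program B: score 674 ≥ 660; DTI 43.9% ≤ 45%; employment 43 ≥ 12 mo; reserves 9.2 ≥ 3 mo → qualifies.
Program C: score 674 ≥ 640; DTI 43.9% > 36% → does not qualify.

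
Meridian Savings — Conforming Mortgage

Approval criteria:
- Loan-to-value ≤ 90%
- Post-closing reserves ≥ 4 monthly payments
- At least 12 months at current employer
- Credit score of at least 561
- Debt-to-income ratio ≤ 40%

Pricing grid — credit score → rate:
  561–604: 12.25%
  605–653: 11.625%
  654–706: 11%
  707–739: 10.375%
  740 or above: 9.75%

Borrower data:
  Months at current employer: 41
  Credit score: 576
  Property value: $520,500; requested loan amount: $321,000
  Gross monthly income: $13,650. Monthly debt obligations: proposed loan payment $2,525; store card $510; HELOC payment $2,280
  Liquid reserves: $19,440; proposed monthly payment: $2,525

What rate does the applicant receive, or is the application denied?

Credit score 576 ≥ 561 (meets minimum)
Employment 41 ≥ 12 months
Reserves = 19,440/2,525 = 7.7 months ≥ 4
Loan-to-value = 321,000/520,500 = 61.7% — pass (90% max)
Total monthly debts = (2,525 + 510 + 2,280) = 5,315. DTI: 5,315 ÷ 13,650 = 38.9%, within the 40% cap
All requirements met. Score 576 falls in the 561–604 tier → 12.25%.

Approved at 12.25%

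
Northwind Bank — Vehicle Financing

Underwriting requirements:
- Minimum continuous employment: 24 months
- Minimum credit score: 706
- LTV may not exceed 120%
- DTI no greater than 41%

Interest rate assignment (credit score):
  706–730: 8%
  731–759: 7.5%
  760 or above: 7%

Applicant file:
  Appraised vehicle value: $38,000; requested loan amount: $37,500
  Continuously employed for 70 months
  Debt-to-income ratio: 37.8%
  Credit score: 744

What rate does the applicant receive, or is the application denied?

Credit score 744 ≥ 706 (meets minimum)
Employment 70 ≥ 24 months
LTV = 37,500/38,000 = 98.7% ≤ 120%
DTI 37.8% ≤ 41%
All requirements met. Score 744 falls in the 731–759 tier → 7.5%.

Approved at 7.5%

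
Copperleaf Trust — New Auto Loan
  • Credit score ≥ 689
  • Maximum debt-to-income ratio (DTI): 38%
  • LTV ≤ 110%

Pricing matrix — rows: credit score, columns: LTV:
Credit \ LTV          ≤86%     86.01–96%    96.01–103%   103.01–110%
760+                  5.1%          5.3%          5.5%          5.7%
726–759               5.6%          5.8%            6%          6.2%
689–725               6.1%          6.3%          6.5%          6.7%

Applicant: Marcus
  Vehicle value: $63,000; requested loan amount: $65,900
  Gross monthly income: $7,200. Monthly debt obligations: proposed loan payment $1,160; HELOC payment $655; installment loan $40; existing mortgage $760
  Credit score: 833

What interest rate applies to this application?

Credit score 833 ≥ 689; Total monthly debts = (1,160 + 655 + 40 + 760) = 2,615. Debt-to-income = 2,615/7,200 = 36.3% — meets 38% limit
LTV: 65,900 ÷ 63,000 = 104.6%, within 110% cap
Credit 833 → row 760+; LTV 104.6% → column 103.01–110%. Grid cell → 5.7%.

5.7%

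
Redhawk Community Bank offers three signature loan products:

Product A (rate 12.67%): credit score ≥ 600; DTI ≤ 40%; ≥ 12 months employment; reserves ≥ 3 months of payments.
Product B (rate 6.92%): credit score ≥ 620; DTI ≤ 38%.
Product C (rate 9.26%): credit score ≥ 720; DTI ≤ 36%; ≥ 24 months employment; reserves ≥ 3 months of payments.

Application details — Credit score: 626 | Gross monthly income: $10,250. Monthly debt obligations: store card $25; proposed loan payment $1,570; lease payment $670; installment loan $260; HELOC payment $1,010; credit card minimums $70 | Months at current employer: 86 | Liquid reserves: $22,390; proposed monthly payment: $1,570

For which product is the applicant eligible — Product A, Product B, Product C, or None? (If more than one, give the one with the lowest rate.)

Product B

Total debts = (25 + 1,570 + 670 + 260 + 1,010 + 70) = 3,605; DTI = 3,605/10,250 = 35.2%.
Reserves = 22,390/1,570 = 14.3 months.
Product A: score 626 ≥ 600; DTI 35.2% ≤ 40%; employment 86 ≥ 12 mo; reserves 14.3 ≥ 3 mo → qualifies.
Product B: score 626 ≥ 620; DTI 35.2% ≤ 38% → qualifies.
Product C: score 626 < 720; DTI 35.2% ≤ 36%; employment 86 ≥ 24 mo; reserves 14.3 ≥ 3 mo → does not qualify.
Qualifying: Product A, Product B. Lowest rate is 6.92% → Product B.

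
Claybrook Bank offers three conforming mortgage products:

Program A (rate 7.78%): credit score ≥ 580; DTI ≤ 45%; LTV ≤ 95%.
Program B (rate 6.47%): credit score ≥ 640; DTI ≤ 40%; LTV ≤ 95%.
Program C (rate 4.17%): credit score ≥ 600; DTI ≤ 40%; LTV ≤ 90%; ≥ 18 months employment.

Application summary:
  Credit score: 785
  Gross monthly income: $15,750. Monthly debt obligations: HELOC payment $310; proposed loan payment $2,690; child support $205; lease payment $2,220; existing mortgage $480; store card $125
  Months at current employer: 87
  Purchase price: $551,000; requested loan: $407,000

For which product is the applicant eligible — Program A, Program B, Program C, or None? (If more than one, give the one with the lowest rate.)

Program C

Total debts = (310 + 2,690 + 205 + 2,220 + 480 + 125) = 6,030; DTI = 6,030/15,750 = 38.3%.
LTV = 407,000/551,000 = 73.9%.
Program A: score 785 ≥ 580; DTI 38.3% ≤ 45%; LTV 73.9% ≤ 95% → qualifies.
Program B: score 785 ≥ 640; DTI 38.3% ≤ 40%; LTV 73.9% ≤ 95% → qualifies.
Program C: score 785 ≥ 600; DTI 38.3% ≤ 40%; LTV 73.9% ≤ 90%; employment 87 ≥ 18 mo → qualifies.
Qualifying: Program A, Program B, Program C. Lowest rate is 4.17% → Program C.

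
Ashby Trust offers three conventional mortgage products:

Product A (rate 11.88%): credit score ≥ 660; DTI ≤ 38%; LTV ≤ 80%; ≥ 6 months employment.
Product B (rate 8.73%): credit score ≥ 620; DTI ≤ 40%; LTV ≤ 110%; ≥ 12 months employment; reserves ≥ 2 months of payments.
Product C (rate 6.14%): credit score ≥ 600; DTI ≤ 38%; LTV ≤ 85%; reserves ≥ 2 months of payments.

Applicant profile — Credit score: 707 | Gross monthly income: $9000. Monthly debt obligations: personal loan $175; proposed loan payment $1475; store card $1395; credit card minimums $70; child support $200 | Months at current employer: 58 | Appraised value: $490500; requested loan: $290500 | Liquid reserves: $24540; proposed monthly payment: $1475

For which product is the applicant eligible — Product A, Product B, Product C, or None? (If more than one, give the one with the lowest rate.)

Product C

Total debts = (175 + 1,475 + 1,395 + 70 + 200) = 3,315; DTI = 3,315/9,000 = 36.8%.
LTV = 290,500/490,500 = 59.2%.
Reserves = 24,540/1,475 = 16.6 months.
Product A: score 707 ≥ 660; DTI 36.8% ≤ 38%; LTV 59.2% ≤ 80%; employment 58 ≥ 6 mo → qualifies.
Product B: score 707 ≥ 620; DTI 36.8% ≤ 40%; LTV 59.2% ≤ 110%; employment 58 ≥ 12 mo; reserves 16.6 ≥ 2 mo → qualifies.
Product C: score 707 ≥ 600; DTI 36.8% ≤ 38%; LTV 59.2% ≤ 85%; reserves 16.6 ≥ 2 mo → qualifies.
Qualifying: Product A, Product B, Product C. Lowest rate is 6.14% → Product C.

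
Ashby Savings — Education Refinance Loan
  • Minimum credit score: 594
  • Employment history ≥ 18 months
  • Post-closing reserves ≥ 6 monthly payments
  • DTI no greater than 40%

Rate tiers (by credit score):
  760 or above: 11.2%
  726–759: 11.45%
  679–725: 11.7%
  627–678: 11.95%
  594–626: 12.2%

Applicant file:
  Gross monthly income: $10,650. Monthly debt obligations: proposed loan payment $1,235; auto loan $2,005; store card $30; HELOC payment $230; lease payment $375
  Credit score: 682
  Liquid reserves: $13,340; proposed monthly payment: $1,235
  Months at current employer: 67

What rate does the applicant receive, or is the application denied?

Credit score 682 ≥ 594 (meets minimum)
Total monthly debts = (1,235 + 2,005 + 30 + 230 + 375) = 3,875. Debt-to-income = 3,875/10,650 = 36.4% — meets 40% limit
Reserves: 13,340 ÷ 1,235 = 10.8 months (meets 6-month minimum)
Employment 67 ≥ 18 months
All requirements met. Score 682 falls in the 679–725 tier → 11.7%.

Approved at 11.7%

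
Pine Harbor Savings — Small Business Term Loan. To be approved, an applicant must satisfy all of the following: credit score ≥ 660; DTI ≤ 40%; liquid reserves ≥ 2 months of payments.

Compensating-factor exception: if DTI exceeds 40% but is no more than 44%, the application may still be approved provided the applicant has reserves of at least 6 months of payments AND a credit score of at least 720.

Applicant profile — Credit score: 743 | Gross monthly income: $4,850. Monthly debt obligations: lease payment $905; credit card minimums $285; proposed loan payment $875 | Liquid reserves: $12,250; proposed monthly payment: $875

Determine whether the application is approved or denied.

Approved

Credit score 743 ≥ 660 (meets base)
Total debts = (905 + 285 + 875) = 2,065. DTI: 2,065 ÷ 4,850 = 42.6%, over the 40% base limit.
Liquid reserves cover 12,250/875 = 14.0 months — ≥ 2 required
42.6% falls in the override range (40%–44%), so the compensating-factor test applies.
Reserves 14.0 ≥ 6 months; credit score 743 ≥ 720.
Both override conditions satisfied; DTI exception granted.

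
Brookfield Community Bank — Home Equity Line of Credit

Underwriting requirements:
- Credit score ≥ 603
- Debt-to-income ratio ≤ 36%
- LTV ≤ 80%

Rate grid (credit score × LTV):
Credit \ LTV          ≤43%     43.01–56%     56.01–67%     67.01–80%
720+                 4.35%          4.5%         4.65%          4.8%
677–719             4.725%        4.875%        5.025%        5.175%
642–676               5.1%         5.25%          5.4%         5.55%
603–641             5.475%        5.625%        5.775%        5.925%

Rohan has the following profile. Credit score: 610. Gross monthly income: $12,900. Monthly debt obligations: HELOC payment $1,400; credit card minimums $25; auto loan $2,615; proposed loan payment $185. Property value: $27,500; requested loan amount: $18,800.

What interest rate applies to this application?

5.925%

Credit score 610 ≥ 603; Total monthly debts = (1,400 + 25 + 2,615 + 185) = 4,225. Debt-to-income = 4,225/12,900 = 32.8% — meets 36% limit
LTV: 18,800 ÷ 27,500 = 68.4%, within 80% cap
Score 610 is in the 603–641 band; LTV 68.4% is in the 67.01–80% band → 5.925%.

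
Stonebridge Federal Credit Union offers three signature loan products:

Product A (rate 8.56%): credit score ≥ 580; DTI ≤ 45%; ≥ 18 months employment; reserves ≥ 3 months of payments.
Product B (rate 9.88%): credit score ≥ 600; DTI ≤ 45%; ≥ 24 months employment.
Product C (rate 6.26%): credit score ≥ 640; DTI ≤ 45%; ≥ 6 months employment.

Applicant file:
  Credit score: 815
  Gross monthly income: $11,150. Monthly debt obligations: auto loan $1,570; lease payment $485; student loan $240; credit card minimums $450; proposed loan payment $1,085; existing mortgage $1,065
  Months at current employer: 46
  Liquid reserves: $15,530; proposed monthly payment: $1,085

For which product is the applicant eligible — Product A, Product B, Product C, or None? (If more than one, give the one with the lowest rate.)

Product C

Total debts = (1,570 + 485 + 240 + 450 + 1,085 + 1,065) = 4,895; DTI = 4,895/11,150 = 43.9%.
Reserves = 15,530/1,085 = 14.3 months.
Product A: score 815 ≥ 580; DTI 43.9% ≤ 45%; employment 46 ≥ 18 mo; reserves 14.3 ≥ 3 mo → qualifies.
Product B: score 815 ≥ 600; DTI 43.9% ≤ 45%; employment 46 ≥ 24 mo → qualifies.
Product C: score 815 ≥ 640; DTI 43.9% ≤ 45%; employment 46 ≥ 6 mo → qualifies.
Qualifying: Product A, Product B, Product C. Lowest rate is 6.26% → Product C.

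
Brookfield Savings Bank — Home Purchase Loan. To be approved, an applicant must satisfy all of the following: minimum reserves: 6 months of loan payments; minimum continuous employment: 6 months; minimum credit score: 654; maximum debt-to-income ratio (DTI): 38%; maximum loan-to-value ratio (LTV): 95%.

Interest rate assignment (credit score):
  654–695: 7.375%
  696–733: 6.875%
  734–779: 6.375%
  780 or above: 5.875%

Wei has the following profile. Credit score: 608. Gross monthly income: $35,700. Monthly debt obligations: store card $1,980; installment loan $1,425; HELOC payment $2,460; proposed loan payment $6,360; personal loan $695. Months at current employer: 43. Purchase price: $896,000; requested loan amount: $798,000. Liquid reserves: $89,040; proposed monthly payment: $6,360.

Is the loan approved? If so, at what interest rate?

Credit score 608 < 654 (below minimum)
Total monthly debts = (1,980 + 1,425 + 2,460 + 6,360 + 695) = 12,920. DTI = 12,920/35,700 = 36.2% ≤ 38%
Reserves = 89,040/6,360 = 14.0 months ≥ 6
Loan-to-value = 798,000/896,000 = 89.1% — pass (95% max)
Employment 43 ≥ 6 months
Not all requirements met → denied.

Denied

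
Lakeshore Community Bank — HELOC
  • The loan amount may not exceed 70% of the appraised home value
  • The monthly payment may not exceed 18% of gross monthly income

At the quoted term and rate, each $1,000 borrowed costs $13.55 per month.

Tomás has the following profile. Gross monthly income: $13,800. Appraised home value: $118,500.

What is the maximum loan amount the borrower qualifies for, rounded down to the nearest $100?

$82,900

Payment cap: 18% × $13,800 = $2,484/month.
At $13.55 per $1,000, that supports 2,484/13.55 × 1,000 ≈ $183,321 → $183,300.
LTV cap: 70% × $118,500 = $82,950 → $82,900.
Binding constraint: loan-to-value.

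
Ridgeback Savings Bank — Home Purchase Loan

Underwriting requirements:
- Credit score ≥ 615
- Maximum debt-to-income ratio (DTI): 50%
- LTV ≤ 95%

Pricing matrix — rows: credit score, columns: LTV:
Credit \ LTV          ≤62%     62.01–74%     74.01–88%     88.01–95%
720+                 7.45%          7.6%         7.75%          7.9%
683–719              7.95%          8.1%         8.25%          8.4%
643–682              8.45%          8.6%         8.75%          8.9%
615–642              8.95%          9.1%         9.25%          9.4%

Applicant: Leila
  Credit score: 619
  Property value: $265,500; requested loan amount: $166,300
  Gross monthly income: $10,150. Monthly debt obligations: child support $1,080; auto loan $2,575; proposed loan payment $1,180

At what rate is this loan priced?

9.1%

Credit score 619 ≥ 615; Total monthly debts = (1,080 + 2,575 + 1,180) = 4,835. DTI: 4,835 ÷ 10,150 = 47.6%, within the 50% cap
Loan-to-value = 166,300/265,500 = 62.6% — pass (95% max)
Score 619 is in the 615–642 band; LTV 62.6% is in the 62.01–74% band → 9.1%.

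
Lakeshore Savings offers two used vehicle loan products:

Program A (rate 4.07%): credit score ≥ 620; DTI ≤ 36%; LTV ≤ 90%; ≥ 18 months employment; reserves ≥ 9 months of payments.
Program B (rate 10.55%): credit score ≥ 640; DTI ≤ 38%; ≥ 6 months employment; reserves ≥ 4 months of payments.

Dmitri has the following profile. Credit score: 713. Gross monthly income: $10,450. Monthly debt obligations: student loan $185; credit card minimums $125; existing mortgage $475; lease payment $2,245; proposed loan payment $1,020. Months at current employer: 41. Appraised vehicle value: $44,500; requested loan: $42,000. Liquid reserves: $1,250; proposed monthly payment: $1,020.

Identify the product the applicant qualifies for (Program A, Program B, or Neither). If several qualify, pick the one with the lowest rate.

Neither

Total debts = (185 + 125 + 475 + 2,245 + 1,020) = 4,050; DTI = 4,050/10,450 = 38.8%.
LTV = 42,000/44,500 = 94.4%.
Reserves = 1,250/1,020 = 1.2 months.
Program A: score 713 ≥ 620; DTI 38.8% > 36%; LTV 94.4% > 90%; employment 41 ≥ 18 mo; reserves 1.2 < 9 mo → does not qualify.
Program B: score 713 ≥ 640; DTI 38.8% > 38%; employment 41 ≥ 6 mo; reserves 1.2 < 4 mo → does not qualify.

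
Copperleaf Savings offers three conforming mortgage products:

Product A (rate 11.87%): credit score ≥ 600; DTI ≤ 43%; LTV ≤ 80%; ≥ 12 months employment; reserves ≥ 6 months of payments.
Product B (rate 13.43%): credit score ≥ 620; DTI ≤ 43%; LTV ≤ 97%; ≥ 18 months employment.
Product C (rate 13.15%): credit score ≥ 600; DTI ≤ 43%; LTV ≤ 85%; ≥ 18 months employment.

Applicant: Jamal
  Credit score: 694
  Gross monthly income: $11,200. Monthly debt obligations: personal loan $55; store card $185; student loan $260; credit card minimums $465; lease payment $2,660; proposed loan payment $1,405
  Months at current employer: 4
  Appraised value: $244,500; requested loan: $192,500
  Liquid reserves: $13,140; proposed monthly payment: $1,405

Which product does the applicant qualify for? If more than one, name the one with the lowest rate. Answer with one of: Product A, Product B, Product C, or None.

Total debts = (55 + 185 + 260 + 465 + 2,660 + 1,405) = 5,030; DTI = 5,030/11,200 = 44.9%.
LTV = 192,500/244,500 = 78.7%.
Reserves = 13,140/1,405 = 9.4 months.
Product A: score 694 ≥ 600; DTI 44.9% > 43%; LTV 78.7% ≤ 80%; employment 4 < 12 mo; reserves 9.4 ≥ 6 mo → does not qualify.
Product B: score 694 ≥ 620; DTI 44.9% > 43%; LTV 78.7% ≤ 97%; employment 4 < 18 mo → does not qualify.
Product C: score 694 ≥ 600; DTI 44.9% > 43%; LTV 78.7% ≤ 85%; employment 4 < 18 mo → does not qualify.

None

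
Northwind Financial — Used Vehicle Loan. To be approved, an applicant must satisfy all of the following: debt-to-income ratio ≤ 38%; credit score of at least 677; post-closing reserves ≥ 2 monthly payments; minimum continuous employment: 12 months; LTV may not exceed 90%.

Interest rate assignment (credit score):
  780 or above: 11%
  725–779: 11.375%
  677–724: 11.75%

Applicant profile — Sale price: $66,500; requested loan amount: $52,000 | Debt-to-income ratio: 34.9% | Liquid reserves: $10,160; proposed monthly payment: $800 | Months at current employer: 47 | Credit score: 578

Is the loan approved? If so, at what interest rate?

Credit score 578 < 677 (below minimum)
Reserves = 10,160/800 = 12.7 months ≥ 2
Debt-to-income 34.9% vs 38% cap — pass
Employment 47 ≥ 12 months
LTV = 52,000/66,500 = 78.2% ≤ 90%
Not all requirements met → denied.

Denied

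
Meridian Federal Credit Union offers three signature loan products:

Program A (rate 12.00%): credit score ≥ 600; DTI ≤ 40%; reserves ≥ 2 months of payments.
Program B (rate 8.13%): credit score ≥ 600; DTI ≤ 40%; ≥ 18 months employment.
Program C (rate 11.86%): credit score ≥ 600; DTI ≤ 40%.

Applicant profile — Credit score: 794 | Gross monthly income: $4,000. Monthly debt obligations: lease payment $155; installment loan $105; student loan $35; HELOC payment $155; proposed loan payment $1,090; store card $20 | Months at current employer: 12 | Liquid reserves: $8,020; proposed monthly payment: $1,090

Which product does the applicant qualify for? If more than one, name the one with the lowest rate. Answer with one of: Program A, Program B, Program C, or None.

Program C

Total debts = (155 + 105 + 35 + 155 + 1,090 + 20) = 1,560; DTI = 1,560/4,000 = 39%.
Reserves = 8,020/1,090 = 7.4 months.
Program A: score 794 ≥ 600; DTI 39% ≤ 40%; reserves 7.4 ≥ 2 mo → qualifies.
Program B: score 794 ≥ 600; DTI 39% ≤ 40%; employment 12 < 18 mo → does not qualify.
Program C: score 794 ≥ 600; DTI 39% ≤ 40% → qualifies.
Qualifying: Program A, Program C. Lowest rate is 11.86% → Program C.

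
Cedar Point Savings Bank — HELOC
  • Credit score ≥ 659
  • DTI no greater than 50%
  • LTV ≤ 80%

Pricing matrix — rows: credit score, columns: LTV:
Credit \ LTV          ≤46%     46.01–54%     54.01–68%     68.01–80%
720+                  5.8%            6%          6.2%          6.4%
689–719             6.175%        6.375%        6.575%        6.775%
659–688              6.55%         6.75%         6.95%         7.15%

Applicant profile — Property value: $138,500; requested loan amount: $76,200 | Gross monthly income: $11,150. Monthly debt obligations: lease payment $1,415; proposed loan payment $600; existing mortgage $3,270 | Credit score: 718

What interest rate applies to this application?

Credit score 718 ≥ 659; Total monthly debts = (1,415 + 600 + 3,270) = 5,285. Debt-to-income = 5,285/11,150 = 47.4% — meets 50% limit
LTV = 76,200/138,500 = 55% ≤ 80%
Score 718 is in the 689–719 band; LTV 55% is in the 54.01–68% band → 6.575%.

6.575%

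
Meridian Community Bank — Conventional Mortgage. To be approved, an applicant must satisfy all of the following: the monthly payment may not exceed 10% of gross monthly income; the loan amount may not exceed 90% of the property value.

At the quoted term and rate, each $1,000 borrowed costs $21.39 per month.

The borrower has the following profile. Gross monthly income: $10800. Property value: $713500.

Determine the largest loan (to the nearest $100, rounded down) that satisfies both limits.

Payment cap: 10% × $10,800 = $1,080/month.
At $21.39 per $1,000, that supports 1,080/21.39 × 1,000 ≈ $50,490 → $50,400.
LTV cap: 90% × $713,500 = $642,150 → $642,100.
Binding constraint: payment-to-income.

$50,400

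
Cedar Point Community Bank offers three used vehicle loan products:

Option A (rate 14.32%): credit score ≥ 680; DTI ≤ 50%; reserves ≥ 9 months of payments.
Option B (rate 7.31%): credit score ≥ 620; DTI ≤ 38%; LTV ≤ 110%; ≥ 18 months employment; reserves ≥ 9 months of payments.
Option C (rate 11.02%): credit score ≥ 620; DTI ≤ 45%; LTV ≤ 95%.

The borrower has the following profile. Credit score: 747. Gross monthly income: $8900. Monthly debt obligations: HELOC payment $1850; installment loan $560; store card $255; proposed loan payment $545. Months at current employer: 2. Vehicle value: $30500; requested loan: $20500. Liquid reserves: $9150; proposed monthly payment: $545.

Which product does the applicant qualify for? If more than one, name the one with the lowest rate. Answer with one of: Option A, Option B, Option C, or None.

Total debts = (1,850 + 560 + 255 + 545) = 3,210; DTI = 3,210/8,900 = 36.1%.
LTV = 20,500/30,500 = 67.2%.
Reserves = 9,150/545 = 16.8 months.
Option A: score 747 ≥ 680; DTI 36.1% ≤ 50%; reserves 16.8 ≥ 9 mo → qualifies.
Option B: score 747 ≥ 620; DTI 36.1% ≤ 38%; LTV 67.2% ≤ 110%; employment 2 < 18 mo; reserves 16.8 ≥ 9 mo → does not qualify.
Option C: score 747 ≥ 620; DTI 36.1% ≤ 45%; LTV 67.2% ≤ 95% → qualifies.
Qualifying: Option A, Option C. Lowest rate is 11.02% → Option C.

Option C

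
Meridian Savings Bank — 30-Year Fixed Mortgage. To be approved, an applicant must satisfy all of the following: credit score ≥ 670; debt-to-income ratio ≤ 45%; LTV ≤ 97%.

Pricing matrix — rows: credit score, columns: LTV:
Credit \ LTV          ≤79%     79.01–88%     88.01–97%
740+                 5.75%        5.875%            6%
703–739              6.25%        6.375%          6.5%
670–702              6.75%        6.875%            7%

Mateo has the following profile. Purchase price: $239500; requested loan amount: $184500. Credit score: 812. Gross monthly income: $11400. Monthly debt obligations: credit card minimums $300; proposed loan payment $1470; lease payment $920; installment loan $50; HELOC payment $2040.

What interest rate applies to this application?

5.75%

Credit score 812 ≥ 670; Total monthly debts = (300 + 1,470 + 920 + 50 + 2,040) = 4,780. DTI = 4,780/11,400 = 41.9% ≤ 45%
Loan-to-value = 184,500/239,500 = 77% — pass (97% max)
Credit 812 → row 740+; LTV 77% → column ≤79%. Grid cell → 5.75%.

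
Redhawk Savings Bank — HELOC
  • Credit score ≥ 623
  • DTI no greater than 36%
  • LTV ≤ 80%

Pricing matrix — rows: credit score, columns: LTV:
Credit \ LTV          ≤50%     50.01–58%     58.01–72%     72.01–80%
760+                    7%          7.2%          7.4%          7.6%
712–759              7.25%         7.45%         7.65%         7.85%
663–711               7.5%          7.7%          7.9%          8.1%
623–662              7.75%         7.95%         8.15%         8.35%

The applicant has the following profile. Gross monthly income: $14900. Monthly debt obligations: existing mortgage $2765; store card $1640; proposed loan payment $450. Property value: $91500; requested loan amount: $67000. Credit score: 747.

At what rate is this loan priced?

Credit score 747 ≥ 623; Total monthly debts = (2,765 + 1,640 + 450) = 4,855. DTI: 4,855 ÷ 14,900 = 32.6%, within the 36% cap
LTV: 67,000 ÷ 91,500 = 73.2%, within 80% cap
Credit 747 → row 712–759; LTV 73.2% → column 72.01–80%. Grid cell → 7.85%.

7.85%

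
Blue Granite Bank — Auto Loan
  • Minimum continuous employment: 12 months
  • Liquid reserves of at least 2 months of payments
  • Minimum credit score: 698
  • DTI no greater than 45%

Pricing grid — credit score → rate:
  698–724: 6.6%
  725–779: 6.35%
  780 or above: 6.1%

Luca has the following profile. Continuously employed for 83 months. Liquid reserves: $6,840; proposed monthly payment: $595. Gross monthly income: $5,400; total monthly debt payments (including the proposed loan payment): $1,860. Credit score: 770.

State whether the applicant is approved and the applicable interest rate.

Credit score 770 ≥ 698 (meets minimum)
Reserves: 6,840 ÷ 595 = 11.5 months (meets 2-month minimum)
DTI: 1,860 ÷ 5,400 = 34.4%, within the 45% cap
Employment 83 ≥ 12 months
All requirements met. Score 770 falls in the 725–779 tier → 6.35%.

Approved at 6.35%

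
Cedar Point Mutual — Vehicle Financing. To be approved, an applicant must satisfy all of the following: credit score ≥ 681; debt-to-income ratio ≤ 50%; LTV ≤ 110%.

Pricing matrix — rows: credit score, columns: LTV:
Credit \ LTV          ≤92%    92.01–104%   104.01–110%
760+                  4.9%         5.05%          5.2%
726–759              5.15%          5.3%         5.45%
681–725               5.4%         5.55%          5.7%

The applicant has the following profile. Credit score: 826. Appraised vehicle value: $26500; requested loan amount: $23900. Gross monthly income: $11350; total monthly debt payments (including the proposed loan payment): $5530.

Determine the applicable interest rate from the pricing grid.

4.9%

Credit score 826 ≥ 681; DTI = 5,530/11,350 = 48.7% ≤ 50%
LTV: 23,900 ÷ 26,500 = 90.2%, within 110% cap
Score 826 is in the 760+ band; LTV 90.2% is in the ≤92% band → 4.9%.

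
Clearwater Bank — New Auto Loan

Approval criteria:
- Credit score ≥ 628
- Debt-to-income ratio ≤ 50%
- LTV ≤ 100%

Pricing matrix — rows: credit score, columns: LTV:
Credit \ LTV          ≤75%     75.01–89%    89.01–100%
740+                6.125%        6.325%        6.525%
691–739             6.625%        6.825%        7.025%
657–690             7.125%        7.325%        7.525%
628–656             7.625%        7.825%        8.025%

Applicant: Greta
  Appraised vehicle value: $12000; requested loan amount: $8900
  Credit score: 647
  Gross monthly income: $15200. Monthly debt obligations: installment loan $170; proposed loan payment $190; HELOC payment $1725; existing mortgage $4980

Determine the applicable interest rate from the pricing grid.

Credit score 647 ≥ 628; Total monthly debts = (170 + 190 + 1,725 + 4,980) = 7,065. DTI = 7,065/15,200 = 46.5% ≤ 50%
LTV = 8,900/12,000 = 74.2% ≤ 100%
Credit 647 → row 628–656; LTV 74.2% → column ≤75%. Grid cell → 7.625%.

7.625%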